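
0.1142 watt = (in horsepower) 0.0001531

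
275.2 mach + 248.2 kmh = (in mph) 2.098e+05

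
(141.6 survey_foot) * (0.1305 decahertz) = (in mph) 126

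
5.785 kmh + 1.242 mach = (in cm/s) 4.245e+04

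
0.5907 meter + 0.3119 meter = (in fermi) 9.026e+14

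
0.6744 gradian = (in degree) 0.607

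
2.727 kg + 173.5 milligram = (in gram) 2727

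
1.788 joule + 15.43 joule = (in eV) 1.075e+20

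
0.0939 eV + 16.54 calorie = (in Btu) 0.06559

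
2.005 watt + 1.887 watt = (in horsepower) 0.005219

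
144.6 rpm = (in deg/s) 867.6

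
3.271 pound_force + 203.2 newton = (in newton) 217.8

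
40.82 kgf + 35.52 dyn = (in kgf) 40.82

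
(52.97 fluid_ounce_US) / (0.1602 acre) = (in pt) 0.006849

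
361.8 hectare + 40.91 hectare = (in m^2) 4.027e+06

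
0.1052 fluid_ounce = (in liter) 0.003111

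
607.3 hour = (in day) 25.3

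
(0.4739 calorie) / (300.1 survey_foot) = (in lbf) 0.004873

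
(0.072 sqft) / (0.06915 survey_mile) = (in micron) 60.11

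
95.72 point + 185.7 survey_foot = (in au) 3.786e-10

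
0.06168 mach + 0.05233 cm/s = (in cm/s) 2100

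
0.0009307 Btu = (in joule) 0.9819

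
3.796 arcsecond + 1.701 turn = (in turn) 1.701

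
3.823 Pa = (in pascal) 3.823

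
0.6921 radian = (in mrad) 692.1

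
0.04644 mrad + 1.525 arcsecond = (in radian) 5.383e-05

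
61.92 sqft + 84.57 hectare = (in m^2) 8.457e+05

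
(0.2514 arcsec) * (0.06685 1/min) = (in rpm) 1.297e-08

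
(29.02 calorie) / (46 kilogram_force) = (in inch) 10.6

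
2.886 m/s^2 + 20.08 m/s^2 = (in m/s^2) 22.97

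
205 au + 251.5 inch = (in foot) 1.006e+14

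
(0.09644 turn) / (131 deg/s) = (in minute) 0.004417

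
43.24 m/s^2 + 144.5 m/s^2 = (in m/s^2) 187.7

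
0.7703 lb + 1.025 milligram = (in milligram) 3.494e+05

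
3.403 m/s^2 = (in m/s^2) 3.403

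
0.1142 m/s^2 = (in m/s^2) 0.1142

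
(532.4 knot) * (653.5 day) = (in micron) 1.546e+16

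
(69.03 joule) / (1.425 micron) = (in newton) 4.844e+07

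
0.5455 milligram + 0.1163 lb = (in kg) 0.05275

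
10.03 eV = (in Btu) 1.523e-21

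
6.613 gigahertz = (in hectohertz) 6.613e+07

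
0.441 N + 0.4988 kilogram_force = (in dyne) 5.333e+05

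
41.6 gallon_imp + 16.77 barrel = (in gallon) 754.3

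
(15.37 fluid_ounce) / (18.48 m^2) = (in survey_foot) 8.07e-05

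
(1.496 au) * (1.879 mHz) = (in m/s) 4.205e+08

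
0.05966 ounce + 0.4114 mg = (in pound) 0.00373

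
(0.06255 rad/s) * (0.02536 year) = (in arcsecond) 1.032e+10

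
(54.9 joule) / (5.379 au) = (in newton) 6.823e-11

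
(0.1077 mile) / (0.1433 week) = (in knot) 0.003887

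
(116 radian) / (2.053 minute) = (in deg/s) 53.96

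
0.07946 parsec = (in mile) 1.524e+12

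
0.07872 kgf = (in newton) 0.772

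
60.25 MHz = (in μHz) 6.025e+13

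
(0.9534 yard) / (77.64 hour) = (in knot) 6.063e-06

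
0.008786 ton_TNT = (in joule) 3.676e+07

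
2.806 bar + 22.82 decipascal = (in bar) 2.806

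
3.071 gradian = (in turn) 0.007678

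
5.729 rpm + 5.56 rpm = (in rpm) 11.29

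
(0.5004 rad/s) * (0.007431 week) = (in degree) 1.289e+05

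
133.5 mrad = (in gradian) 8.499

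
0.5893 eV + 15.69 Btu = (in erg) 1.655e+11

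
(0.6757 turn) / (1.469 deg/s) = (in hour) 0.046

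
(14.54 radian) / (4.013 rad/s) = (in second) 3.623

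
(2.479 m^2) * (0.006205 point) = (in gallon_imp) 0.001194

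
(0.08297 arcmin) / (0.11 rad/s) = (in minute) 3.657e-06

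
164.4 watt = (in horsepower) 0.2205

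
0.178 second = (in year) 5.644e-09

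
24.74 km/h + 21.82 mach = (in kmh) 2.677e+04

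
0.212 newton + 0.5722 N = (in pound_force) 0.1763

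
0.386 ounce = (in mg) 1.094e+04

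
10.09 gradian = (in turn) 0.02523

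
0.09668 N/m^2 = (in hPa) 0.0009668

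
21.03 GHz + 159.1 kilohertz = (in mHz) 2.103e+13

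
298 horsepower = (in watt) 2.222e+05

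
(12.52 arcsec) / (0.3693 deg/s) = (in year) 2.986e-10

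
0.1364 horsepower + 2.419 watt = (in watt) 104.1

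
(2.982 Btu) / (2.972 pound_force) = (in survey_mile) 0.1479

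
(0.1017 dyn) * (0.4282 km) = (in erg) 4355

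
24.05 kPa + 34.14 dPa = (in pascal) 2.405e+04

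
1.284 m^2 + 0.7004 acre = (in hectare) 0.2836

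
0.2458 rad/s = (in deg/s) 14.08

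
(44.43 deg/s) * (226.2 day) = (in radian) 1.516e+07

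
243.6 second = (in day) 0.002819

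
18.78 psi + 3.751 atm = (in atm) 5.029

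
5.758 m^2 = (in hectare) 0.0005758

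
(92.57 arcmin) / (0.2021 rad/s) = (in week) 2.203e-07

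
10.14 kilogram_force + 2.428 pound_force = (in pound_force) 24.78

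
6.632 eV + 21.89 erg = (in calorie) 5.232e-07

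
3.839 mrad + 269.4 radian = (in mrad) 2.694e+05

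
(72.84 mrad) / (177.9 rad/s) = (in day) 4.739e-09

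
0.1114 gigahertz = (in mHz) 1.114e+11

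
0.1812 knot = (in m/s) 0.09322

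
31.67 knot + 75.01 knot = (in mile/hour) 122.8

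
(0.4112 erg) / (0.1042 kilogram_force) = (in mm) 4.024e-05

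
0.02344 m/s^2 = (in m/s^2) 0.02344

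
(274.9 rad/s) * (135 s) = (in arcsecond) 7.655e+09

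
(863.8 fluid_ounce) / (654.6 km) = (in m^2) 3.902e-08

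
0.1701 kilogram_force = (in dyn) 1.668e+05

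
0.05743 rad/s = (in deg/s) 3.29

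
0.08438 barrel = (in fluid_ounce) 453.6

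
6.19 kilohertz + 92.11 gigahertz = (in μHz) 9.211e+16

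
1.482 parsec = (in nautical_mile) 2.469e+13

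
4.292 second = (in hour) 0.001192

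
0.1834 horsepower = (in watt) 136.8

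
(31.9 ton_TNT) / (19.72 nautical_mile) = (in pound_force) 8.216e+05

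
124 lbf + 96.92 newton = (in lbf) 145.8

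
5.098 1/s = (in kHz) 0.005098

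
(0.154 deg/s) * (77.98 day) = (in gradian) 1.153e+06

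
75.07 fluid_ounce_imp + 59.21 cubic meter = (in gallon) 1.564e+04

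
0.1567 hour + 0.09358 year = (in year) 0.0936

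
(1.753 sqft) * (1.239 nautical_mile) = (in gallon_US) 9.872e+04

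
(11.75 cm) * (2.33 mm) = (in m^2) 0.0002738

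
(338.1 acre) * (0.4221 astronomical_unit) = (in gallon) 2.282e+19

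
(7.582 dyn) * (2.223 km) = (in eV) 1.052e+18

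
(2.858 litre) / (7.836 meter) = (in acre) 9.013e-08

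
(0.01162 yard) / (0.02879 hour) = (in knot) 0.0001993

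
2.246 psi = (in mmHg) 116.2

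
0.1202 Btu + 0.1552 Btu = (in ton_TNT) 6.945e-08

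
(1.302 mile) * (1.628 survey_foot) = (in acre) 0.2569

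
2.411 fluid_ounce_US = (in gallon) 0.01884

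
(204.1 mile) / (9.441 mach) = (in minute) 1.703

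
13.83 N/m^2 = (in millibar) 0.1383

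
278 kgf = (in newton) 2726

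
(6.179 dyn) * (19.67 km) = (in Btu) 0.001152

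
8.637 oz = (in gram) 244.9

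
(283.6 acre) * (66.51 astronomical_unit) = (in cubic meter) 1.142e+19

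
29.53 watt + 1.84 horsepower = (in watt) 1402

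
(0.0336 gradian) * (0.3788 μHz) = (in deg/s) 1.145e-08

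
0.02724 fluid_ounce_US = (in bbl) 5.067e-06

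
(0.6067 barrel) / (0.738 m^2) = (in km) 0.0001307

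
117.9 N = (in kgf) 12.02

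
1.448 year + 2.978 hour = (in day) 528.6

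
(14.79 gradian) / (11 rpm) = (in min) 0.003361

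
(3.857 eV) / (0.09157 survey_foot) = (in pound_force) 4.977e-18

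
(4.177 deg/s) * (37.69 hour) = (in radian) 9892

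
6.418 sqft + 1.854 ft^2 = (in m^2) 0.7685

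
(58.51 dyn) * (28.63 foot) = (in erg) 5.106e+04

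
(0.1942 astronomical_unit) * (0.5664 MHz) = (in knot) 3.199e+16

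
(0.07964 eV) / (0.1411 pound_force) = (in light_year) 2.149e-36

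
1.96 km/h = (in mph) 1.218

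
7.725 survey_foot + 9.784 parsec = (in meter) 3.019e+17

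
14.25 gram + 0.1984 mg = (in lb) 0.03142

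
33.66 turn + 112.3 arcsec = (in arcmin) 7.271e+05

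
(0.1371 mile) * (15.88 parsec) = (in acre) 2.672e+16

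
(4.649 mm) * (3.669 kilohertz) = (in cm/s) 1706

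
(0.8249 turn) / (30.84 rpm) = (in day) 1.857e-05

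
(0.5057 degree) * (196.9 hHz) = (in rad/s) 173.8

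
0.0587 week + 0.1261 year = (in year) 0.1272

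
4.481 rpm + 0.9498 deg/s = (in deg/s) 27.84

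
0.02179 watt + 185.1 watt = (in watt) 185.1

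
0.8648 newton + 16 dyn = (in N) 0.865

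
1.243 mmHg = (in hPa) 1.657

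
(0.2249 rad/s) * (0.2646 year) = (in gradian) 1.195e+08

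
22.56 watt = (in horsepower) 0.03025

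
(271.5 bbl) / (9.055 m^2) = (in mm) 4767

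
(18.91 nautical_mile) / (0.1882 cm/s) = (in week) 30.77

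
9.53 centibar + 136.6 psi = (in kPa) 951.4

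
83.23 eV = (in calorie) 3.187e-18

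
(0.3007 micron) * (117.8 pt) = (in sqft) 1.345e-07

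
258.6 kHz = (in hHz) 2586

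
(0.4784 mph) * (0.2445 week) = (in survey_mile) 19.65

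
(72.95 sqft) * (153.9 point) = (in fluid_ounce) 1.244e+04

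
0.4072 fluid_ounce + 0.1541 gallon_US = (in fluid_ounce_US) 20.13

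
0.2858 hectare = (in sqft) 3.076e+04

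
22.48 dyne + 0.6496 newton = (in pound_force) 0.1461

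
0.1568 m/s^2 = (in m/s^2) 0.1568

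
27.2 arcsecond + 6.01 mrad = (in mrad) 6.142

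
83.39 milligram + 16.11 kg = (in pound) 35.52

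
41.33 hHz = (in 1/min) 2.48e+05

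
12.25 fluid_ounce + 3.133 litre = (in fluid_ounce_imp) 123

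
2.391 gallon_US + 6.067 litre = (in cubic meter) 0.01512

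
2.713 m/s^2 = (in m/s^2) 2.713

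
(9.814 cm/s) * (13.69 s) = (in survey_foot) 4.408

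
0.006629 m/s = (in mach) 1.947e-05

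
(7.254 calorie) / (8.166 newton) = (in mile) 0.002309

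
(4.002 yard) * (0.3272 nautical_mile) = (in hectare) 0.2218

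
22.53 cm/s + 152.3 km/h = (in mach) 0.1249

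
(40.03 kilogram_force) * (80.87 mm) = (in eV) 1.981e+20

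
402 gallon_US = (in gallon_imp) 334.7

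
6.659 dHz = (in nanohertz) 6.659e+08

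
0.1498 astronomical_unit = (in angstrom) 2.241e+20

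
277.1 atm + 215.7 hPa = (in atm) 277.3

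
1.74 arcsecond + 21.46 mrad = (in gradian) 1.367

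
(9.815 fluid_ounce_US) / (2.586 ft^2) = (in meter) 0.001208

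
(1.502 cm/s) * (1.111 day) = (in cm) 1.442e+05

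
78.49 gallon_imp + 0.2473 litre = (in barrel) 2.246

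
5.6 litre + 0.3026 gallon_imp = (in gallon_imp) 1.534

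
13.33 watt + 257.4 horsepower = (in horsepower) 257.4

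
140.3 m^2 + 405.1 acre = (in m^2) 1.64e+06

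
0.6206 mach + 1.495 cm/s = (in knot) 410.8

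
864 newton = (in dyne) 8.64e+07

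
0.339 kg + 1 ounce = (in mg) 3.673e+05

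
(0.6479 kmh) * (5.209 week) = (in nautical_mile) 306.1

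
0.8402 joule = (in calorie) 0.2008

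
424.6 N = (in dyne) 4.246e+07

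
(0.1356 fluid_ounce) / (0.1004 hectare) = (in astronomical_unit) 2.67e-20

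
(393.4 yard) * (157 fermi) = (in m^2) 5.648e-11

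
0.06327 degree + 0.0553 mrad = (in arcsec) 239.2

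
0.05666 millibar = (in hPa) 0.05666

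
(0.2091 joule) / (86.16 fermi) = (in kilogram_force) 2.475e+11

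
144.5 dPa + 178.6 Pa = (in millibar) 1.93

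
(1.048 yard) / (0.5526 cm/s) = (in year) 5.499e-06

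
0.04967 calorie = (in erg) 2.078e+06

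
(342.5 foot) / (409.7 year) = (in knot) 1.571e-08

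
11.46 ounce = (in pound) 0.7163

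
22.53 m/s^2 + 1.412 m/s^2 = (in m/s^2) 23.94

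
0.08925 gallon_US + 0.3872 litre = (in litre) 0.725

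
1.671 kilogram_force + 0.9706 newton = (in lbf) 3.902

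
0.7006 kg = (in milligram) 7.006e+05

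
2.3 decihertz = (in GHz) 2.3e-10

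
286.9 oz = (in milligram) 8.133e+06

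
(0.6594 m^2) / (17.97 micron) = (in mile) 22.8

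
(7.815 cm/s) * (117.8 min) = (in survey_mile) 0.3432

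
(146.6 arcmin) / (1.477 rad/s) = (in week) 4.774e-08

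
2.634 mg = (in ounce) 9.291e-05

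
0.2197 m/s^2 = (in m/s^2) 0.2197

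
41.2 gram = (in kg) 0.0412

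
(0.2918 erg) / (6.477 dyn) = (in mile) 2.799e-07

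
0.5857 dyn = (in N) 5.857e-06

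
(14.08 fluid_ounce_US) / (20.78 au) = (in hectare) 1.339e-20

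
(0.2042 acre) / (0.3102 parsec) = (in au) 5.771e-25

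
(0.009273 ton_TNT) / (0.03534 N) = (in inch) 4.322e+10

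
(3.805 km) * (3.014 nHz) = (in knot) 2.229e-05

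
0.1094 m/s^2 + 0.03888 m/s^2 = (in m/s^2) 0.1483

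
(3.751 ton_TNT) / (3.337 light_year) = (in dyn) 0.04971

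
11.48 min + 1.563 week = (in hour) 262.8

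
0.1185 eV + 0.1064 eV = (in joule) 3.603e-20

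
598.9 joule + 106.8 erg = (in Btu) 0.5676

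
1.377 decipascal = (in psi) 1.997e-05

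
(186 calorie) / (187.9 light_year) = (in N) 4.378e-16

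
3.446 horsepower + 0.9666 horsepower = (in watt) 3290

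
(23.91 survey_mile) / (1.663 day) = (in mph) 0.5991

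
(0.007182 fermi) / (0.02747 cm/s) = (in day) 3.026e-19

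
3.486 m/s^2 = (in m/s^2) 3.486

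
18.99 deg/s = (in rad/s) 0.3314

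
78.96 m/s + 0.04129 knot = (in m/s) 78.98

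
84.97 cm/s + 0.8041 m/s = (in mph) 3.699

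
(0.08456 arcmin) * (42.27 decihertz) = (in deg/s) 0.005957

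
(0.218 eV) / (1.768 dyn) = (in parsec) 6.402e-32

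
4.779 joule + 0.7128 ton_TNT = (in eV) 1.861e+28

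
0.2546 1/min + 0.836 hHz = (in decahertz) 8.36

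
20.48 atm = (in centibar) 2075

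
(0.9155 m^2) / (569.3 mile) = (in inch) 3.934e-05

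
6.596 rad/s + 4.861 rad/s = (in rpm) 109.4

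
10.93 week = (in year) 0.2096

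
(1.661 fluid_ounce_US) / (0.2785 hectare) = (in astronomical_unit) 1.179e-19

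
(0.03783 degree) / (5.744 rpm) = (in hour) 3.049e-07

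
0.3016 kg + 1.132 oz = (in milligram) 3.337e+05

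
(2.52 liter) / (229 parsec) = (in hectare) 3.566e-26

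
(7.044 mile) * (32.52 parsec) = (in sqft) 1.224e+23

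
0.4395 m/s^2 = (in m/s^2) 0.4395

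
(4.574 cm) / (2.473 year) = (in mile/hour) 1.312e-09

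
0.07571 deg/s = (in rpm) 0.01262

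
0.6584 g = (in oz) 0.02322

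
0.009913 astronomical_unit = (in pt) 4.204e+12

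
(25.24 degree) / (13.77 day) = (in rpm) 3.536e-06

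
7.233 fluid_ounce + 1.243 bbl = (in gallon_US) 52.26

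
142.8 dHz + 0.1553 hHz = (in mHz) 2.981e+04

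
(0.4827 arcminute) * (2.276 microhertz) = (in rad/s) 3.196e-10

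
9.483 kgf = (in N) 93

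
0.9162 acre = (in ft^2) 3.991e+04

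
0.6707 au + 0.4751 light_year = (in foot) 1.475e+16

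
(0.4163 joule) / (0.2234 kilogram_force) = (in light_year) 2.009e-17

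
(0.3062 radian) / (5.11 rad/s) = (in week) 9.908e-08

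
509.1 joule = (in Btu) 0.4825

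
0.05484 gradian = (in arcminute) 2.961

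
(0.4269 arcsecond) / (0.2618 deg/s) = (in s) 0.000453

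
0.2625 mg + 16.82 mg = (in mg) 17.08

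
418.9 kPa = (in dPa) 4.189e+06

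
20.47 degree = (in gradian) 22.74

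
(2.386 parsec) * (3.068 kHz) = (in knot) 4.391e+20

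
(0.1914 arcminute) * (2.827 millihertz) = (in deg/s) 9.018e-06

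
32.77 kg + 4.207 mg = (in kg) 32.77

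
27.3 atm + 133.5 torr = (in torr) 2.088e+04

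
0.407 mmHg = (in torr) 0.407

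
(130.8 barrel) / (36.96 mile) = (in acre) 8.639e-08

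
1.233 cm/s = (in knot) 0.02397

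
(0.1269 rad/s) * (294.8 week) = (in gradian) 1.44e+09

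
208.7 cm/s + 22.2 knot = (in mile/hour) 30.22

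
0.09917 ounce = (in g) 2.811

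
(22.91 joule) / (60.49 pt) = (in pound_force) 241.4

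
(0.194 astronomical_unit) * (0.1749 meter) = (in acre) 1.254e+06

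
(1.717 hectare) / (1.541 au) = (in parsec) 2.414e-24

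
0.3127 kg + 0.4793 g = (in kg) 0.3132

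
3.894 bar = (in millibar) 3894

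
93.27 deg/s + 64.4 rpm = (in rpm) 79.95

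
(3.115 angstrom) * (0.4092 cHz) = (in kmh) 4.589e-12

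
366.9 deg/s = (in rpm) 61.15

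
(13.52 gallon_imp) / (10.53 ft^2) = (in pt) 178.1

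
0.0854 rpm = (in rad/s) 0.008943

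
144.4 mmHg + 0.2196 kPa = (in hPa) 194.7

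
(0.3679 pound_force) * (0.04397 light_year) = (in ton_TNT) 1.627e+05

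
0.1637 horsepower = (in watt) 122.1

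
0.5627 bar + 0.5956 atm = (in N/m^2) 1.166e+05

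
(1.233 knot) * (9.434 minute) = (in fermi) 3.59e+17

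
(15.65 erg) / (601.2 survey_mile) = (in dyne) 1.618e-07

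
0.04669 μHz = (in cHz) 4.669e-06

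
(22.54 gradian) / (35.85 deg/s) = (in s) 0.5659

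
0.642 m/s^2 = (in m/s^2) 0.642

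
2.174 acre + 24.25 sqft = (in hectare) 0.88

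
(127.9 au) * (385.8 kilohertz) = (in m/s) 7.382e+18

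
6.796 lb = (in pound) 6.796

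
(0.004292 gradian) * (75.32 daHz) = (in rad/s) 0.05078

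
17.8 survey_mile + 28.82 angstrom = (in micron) 2.865e+10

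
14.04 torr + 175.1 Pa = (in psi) 0.2969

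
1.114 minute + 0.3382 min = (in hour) 0.0242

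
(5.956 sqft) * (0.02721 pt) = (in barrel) 3.341e-05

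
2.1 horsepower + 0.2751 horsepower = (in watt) 1771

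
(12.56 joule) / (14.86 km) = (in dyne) 84.52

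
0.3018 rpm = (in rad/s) 0.0316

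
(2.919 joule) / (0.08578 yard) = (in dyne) 3.721e+06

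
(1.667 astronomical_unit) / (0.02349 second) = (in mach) 3.118e+10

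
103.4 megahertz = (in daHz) 1.034e+07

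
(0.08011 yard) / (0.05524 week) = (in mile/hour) 4.905e-06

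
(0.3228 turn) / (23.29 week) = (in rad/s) 1.44e-07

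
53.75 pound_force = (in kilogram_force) 24.38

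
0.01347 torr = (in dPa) 17.96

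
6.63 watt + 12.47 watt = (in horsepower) 0.02561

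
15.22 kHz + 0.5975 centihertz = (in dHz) 1.522e+05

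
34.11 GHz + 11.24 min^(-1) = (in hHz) 3.411e+08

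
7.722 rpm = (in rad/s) 0.8086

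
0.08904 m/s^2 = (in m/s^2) 0.08904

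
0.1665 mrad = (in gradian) 0.0106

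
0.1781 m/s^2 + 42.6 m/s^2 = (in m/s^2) 42.78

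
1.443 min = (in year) 2.745e-06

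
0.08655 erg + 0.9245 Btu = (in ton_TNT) 2.331e-07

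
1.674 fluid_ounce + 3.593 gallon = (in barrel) 0.08586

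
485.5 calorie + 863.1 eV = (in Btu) 1.925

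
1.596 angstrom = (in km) 1.596e-13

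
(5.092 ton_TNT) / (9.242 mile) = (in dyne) 1.432e+11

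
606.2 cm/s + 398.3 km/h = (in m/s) 116.7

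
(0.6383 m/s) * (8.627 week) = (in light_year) 3.52e-10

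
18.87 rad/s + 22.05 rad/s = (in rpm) 390.8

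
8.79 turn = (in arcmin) 1.899e+05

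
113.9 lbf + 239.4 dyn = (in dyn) 5.067e+07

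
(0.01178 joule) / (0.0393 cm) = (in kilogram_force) 3.057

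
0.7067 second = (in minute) 0.01178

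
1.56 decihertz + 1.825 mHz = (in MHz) 1.578e-07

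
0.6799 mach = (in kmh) 833.4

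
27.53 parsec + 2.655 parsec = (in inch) 3.667e+19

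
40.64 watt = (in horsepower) 0.0545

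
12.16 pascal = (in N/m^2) 12.16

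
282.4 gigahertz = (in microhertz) 2.824e+17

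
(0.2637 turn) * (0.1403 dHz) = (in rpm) 0.222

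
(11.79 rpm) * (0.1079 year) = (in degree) 2.407e+08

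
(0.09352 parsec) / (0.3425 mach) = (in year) 7.846e+05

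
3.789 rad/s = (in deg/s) 217.1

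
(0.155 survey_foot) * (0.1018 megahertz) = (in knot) 9349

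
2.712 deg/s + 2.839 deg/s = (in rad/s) 0.09688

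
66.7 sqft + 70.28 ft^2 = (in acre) 0.003145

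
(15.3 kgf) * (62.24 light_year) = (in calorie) 2.112e+19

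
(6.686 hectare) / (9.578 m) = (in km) 6.981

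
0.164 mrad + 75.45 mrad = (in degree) 4.332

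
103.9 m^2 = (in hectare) 0.01039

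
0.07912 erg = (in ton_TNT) 1.891e-18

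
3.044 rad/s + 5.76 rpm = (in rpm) 34.83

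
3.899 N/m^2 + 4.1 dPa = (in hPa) 0.04309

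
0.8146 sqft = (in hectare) 7.568e-06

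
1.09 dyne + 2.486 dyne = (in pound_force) 8.039e-06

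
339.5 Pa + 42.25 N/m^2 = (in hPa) 3.817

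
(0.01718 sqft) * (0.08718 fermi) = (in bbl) 8.752e-19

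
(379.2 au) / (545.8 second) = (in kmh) 3.742e+11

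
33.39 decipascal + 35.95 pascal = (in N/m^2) 39.29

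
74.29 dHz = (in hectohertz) 0.07429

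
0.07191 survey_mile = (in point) 3.28e+05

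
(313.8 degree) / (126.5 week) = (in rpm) 6.836e-07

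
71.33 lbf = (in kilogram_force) 32.35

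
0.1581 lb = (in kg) 0.07171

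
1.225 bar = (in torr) 918.8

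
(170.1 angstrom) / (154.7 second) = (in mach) 3.229e-13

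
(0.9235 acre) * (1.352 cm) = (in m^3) 50.53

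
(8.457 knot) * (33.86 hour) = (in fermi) 5.303e+20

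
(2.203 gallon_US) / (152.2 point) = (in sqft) 1.672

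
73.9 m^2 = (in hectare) 0.00739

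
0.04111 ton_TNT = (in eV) 1.074e+27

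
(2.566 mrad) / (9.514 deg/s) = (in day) 1.789e-07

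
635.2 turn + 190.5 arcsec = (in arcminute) 1.372e+07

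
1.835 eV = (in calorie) 7.027e-20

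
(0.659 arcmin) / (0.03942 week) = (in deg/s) 4.607e-07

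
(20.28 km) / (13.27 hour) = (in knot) 0.8252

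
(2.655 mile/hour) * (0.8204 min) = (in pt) 1.656e+05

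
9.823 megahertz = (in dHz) 9.823e+07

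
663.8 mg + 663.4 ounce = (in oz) 663.4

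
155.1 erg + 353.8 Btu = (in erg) 3.733e+12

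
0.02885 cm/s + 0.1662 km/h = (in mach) 0.0001364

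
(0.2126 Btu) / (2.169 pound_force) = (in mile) 0.01445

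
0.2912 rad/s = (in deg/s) 16.68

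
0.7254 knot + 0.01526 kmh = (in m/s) 0.3774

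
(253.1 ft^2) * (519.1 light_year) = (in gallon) 3.051e+22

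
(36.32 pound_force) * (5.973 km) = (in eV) 6.023e+24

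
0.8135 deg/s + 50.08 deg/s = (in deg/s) 50.89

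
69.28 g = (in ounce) 2.444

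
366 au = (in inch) 2.156e+15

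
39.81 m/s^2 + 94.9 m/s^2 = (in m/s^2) 134.7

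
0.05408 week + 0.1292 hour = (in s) 3.317e+04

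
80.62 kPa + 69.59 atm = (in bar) 71.32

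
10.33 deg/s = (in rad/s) 0.1803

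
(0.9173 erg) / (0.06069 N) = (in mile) 9.392e-10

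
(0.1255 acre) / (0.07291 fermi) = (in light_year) 736.3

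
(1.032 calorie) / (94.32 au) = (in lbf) 6.879e-14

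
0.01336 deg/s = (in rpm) 0.002227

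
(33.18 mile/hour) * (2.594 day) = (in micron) 3.324e+12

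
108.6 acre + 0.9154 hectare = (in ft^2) 4.829e+06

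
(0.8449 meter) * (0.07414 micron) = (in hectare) 6.264e-12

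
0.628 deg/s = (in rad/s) 0.01096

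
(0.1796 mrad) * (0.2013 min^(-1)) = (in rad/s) 6.026e-07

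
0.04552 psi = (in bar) 0.003138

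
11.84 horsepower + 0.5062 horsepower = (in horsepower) 12.35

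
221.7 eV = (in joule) 3.552e-17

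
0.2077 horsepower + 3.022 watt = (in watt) 157.9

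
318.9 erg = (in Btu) 3.023e-08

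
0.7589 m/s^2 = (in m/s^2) 0.7589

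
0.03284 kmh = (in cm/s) 0.9122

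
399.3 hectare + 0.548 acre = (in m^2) 3.995e+06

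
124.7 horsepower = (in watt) 9.299e+04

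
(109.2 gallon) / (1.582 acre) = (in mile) 4.012e-08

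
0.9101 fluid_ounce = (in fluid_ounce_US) 0.9101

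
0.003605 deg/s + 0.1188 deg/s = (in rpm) 0.0204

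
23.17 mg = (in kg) 2.317e-05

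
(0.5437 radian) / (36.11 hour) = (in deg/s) 0.0002396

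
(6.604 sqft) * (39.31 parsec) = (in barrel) 4.681e+18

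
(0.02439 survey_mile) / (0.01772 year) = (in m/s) 7.024e-05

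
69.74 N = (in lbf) 15.68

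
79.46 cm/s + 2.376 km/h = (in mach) 0.004272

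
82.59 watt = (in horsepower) 0.1108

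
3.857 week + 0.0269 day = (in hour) 648.6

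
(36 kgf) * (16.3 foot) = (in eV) 1.095e+22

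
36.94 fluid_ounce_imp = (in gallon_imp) 0.2309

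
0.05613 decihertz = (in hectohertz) 5.613e-05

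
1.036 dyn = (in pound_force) 2.329e-06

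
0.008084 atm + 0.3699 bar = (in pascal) 3.781e+04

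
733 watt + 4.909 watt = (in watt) 737.9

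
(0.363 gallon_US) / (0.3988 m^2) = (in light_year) 3.642e-19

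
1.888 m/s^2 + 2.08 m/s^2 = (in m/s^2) 3.968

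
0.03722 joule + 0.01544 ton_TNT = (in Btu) 6.123e+04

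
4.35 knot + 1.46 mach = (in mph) 1117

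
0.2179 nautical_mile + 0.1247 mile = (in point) 1.713e+06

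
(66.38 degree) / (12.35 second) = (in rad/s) 0.09381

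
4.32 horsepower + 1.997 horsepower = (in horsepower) 6.317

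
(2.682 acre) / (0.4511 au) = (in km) 1.608e-10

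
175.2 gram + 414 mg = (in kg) 0.1756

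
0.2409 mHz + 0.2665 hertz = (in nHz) 2.667e+08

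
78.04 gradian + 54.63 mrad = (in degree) 73.37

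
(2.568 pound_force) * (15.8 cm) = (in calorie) 0.4314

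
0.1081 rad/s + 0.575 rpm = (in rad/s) 0.1683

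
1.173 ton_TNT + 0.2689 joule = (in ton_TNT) 1.173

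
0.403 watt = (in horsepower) 0.0005404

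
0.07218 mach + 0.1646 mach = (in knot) 156.7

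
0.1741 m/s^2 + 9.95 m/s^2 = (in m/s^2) 10.12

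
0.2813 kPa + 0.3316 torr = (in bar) 0.003255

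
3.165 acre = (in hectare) 1.281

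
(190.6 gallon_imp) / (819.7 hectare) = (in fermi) 1.057e+08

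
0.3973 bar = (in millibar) 397.3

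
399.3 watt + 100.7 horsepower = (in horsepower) 101.2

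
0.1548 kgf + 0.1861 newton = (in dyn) 1.704e+05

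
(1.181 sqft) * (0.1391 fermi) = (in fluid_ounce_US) 5.161e-13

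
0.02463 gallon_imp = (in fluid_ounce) 3.786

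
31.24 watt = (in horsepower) 0.04189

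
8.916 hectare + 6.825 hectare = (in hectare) 15.74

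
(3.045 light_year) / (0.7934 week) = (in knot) 1.167e+11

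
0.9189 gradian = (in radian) 0.01443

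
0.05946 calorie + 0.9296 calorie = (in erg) 4.138e+07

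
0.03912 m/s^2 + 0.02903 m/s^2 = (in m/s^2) 0.06815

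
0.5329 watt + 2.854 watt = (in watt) 3.387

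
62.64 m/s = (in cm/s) 6264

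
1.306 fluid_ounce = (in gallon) 0.0102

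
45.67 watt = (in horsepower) 0.06124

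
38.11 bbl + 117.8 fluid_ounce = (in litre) 6062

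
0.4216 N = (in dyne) 4.216e+04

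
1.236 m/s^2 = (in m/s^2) 1.236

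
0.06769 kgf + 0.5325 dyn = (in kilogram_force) 0.06769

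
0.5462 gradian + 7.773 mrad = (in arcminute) 56.22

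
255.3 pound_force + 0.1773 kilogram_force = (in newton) 1137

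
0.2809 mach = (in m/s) 95.65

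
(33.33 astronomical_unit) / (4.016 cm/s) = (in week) 2.053e+08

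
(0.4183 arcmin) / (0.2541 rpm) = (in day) 5.293e-08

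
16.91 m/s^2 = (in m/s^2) 16.91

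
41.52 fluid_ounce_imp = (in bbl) 0.00742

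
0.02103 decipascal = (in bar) 2.103e-08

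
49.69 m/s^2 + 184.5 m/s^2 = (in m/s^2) 234.2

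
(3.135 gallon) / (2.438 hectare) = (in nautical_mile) 2.628e-10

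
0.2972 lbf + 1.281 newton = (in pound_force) 0.5852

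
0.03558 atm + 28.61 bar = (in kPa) 2865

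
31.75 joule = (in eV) 1.982e+20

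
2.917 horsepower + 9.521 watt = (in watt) 2185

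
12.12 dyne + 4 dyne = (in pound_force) 3.624e-05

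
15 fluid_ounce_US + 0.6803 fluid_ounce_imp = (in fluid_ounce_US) 15.65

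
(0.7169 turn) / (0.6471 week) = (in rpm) 0.0001099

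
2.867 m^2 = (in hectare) 0.0002867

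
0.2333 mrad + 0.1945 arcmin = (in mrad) 0.2899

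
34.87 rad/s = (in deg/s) 1998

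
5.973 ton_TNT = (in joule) 2.499e+10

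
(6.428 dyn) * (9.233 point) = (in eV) 1.307e+12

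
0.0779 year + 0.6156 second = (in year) 0.0779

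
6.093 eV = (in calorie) 2.333e-19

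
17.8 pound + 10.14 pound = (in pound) 27.94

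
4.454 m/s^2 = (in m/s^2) 4.454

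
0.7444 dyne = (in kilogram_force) 7.591e-07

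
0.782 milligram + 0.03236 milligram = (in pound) 1.795e-06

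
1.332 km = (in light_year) 1.408e-13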